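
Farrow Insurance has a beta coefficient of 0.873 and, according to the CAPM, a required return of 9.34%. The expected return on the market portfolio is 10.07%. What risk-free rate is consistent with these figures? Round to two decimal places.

E(R) = R_f + β(E(R_m) − R_f) = R_f(1 − β) + β·E(R_m)
9.34% = R_f × (1 − 0.873) + 0.873 × 10.07%
9.34% = R_f × 0.127 + 8.79111%
R_f = (9.34% − 8.79111%) / 0.127 = 4.32%

4.32%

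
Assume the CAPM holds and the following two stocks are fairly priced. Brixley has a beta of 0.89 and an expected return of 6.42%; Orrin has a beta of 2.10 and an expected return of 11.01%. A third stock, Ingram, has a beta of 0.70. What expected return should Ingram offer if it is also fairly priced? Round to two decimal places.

5.70%

MRP (SML slope) = (11.01% − 6.42%) / (2.10 − 0.89) = 4.59% / 1.21 = 3.7934%
R_f (intercept) = 6.42% − 0.89 × 3.7934% = 3.0439%
E(R_Ingram) = R_f + β × MRP = 3.0439% + 0.70 × 3.7934% = 5.70%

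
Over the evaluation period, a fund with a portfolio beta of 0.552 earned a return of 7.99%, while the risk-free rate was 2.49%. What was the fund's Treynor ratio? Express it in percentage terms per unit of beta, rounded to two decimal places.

9.96%

Treynor = (R_P − R_f) / β_P = (7.99% − 2.49%) / 0.5520 = 5.50% / 0.5520 = 9.96%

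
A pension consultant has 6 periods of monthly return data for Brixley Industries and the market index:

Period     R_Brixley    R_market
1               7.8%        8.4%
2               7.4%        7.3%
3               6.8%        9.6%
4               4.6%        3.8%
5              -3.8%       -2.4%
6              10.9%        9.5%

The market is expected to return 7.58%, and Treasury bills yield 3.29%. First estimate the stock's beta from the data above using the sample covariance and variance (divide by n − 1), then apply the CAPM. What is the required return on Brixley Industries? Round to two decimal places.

7.72%

Mean R_i = (7.8 + 7.4 + 6.8 + 4.6 − 3.8 + 10.9) / 6 = 5.6167%
Mean R_m = (8.4 + 7.3 + 9.6 + 3.8 − 2.4 + 9.5) / 6 = 6.0333%
Σ(R_i − R̄_i)(R_m − R̄_m) = 111.6467  ⇒  Cov = 111.6467 / 5 = 22.3293
Σ(R_m − R̄_m)² = 108.0533  ⇒  Var(R_m) = 108.0533 / 5 = 21.6107
β = Cov / Var(R_m) = 22.3293 / 21.6107 = 1.0333
MRP = 7.58% − 3.29% = 4.29%
E(R) = R_f + β × MRP = 3.29% + 1.0333 × 4.29% = 7.72%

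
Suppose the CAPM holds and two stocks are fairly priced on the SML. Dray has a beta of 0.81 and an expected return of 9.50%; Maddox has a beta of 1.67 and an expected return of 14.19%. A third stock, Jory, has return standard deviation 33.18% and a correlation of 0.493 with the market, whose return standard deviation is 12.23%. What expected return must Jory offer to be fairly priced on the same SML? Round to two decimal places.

12.38%

MRP = (14.19% − 9.50%) / (1.67 − 0.81) = 5.4535%
R_f = 9.50% − 0.81 × 5.4535% = 5.0827%
β_Jory = ρ·σ_i/σ_m = 0.493 × 33.18 / 12.23 = 1.3375
E(R_Jory) = R_f + β × MRP = 5.0827% + 1.3375 × 5.4535% = 12.38%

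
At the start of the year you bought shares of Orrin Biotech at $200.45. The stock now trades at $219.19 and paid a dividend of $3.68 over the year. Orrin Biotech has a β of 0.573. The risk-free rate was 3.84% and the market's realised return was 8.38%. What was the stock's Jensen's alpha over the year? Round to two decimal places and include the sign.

Realised HPR = (P1 + D1 − P0) / P0 = (219.19 + 3.68 − 200.45) / 200.45 = 22.42 / 200.45 = 11.1848%
MRP = 8.38% − 3.84% = 4.54%
CAPM required = R_f + β·MRP = 3.84% + 0.573 × 4.54% = 6.44142%
α = realised − required = 11.1848% − 6.44142% = +4.74%

+4.74%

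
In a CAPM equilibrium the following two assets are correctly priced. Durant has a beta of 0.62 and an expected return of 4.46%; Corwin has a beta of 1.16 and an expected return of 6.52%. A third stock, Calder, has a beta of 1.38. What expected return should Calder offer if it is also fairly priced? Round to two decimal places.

MRP (SML slope) = (6.52% − 4.46%) / (1.16 − 0.62) = 2.06% / 0.54 = 3.8148%
R_f (intercept) = 4.46% − 0.62 × 3.8148% = 2.0948%
E(R_Calder) = R_f + β × MRP = 2.0948% + 1.38 × 3.8148% = 7.36%

7.36%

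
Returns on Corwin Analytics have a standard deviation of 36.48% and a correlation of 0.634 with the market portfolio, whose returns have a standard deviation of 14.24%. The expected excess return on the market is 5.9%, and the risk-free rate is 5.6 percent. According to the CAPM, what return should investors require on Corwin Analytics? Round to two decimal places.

15.18%

β = ρ × σ_i / σ_m = 0.634 × 36.48% / 14.24% = 1.6242
E(R) = 5.6% + 1.6242 × 5.9% = 15.18%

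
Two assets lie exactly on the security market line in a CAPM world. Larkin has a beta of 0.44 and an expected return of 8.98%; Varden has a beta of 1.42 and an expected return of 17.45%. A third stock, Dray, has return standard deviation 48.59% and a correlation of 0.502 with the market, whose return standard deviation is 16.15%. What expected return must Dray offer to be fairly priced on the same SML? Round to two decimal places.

MRP = (17.45% − 8.98%) / (1.42 − 0.44) = 8.6429%
R_f = 8.98% − 0.44 × 8.6429% = 5.1771%
β_Dray = ρ·σ_i/σ_m = 0.502 × 48.59 / 16.15 = 1.5104
E(R_Dray) = R_f + β × MRP = 5.1771% + 1.5104 × 8.6429% = 18.23%

18.23%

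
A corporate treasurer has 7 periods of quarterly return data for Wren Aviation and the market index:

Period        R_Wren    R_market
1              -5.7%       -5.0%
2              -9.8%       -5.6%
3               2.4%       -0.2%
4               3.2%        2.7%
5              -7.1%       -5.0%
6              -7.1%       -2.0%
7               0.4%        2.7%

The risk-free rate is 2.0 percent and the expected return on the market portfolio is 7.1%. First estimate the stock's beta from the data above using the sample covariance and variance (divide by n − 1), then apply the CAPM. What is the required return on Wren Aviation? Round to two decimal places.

8.56%

Mean R_i = (-5.7 − 9.8 + 2.4 + 3.2 − 7.1 − 7.1 + 0.4) / 7 = -3.3857%
Mean R_m = (-5.0 − 5.6 − 0.2 + 2.7 − 5.0 − 2.0 + 2.7) / 7 = -1.7714%
Σ(R_i − R̄_i)(R_m − R̄_m) = 100.3371  ⇒  Cov = 100.3371 / 6 = 16.7229
Σ(R_m − R̄_m)² = 78.0143  ⇒  Var(R_m) = 78.0143 / 6 = 13.0024
β = Cov / Var(R_m) = 16.7229 / 13.0024 = 1.2861
MRP = 7.1% − 2.0% = 5.10%
E(R) = R_f + β × MRP = 2.0% + 1.2861 × 5.1% = 8.56%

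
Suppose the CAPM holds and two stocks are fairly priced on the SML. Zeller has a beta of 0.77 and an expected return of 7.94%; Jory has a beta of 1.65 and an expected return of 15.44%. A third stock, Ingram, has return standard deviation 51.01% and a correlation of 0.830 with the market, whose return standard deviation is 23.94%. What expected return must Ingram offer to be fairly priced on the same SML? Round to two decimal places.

16.45%

MRP = (15.44% − 7.94%) / (1.65 − 0.77) = 8.5227%
R_f = 7.94% − 0.77 × 8.5227% = 1.3775%
β_Ingram = ρ·σ_i/σ_m = 0.830 × 51.01 / 23.94 = 1.7685
E(R_Ingram) = R_f + β × MRP = 1.3775% + 1.7685 × 8.5227% = 16.45%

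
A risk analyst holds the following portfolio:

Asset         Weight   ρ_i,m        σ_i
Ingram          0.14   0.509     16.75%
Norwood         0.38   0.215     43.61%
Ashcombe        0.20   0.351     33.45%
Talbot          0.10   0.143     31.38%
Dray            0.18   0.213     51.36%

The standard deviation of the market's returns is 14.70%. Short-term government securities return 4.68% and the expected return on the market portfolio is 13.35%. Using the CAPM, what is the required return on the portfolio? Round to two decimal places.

10.30%

β_Ingram = 0.509 × 16.75% / 14.70% = 0.5800
β_Norwood = 0.215 × 43.61% / 14.70% = 0.6378
β_Ashcombe = 0.351 × 33.45% / 14.70% = 0.7987
β_Talbot = 0.143 × 31.38% / 14.70% = 0.3053
β_Dray = 0.213 × 51.36% / 14.70% = 0.7442
β_P = Σ w_i β_i = 0.14×0.5800 + 0.38×0.6378 + 0.20×0.7987 + 0.10×0.3053 + 0.18×0.7442 = 0.6478
MRP = 13.35% − 4.68% = 8.67%
E(R_P) = R_f + β_P × MRP = 4.68% + 0.6478 × 8.67% = 10.30%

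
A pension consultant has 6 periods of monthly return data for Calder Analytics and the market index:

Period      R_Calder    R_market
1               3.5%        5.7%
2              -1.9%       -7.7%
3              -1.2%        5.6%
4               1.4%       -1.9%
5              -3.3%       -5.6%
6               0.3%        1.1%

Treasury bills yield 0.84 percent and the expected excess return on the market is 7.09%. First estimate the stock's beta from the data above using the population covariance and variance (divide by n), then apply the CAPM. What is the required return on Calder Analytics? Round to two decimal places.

Mean R_i = (3.5 − 1.9 − 1.2 + 1.4 − 3.3 + 0.3) / 6 = -0.2000%
Mean R_m = (5.7 − 7.7 + 5.6 − 1.9 − 5.6 + 1.1) / 6 = -0.4667%
Σ(R_i − R̄_i)(R_m − R̄_m) = 43.4500  ⇒  Cov = 43.4500 / 6 = 7.2417
Σ(R_m − R̄_m)² = 158.0133  ⇒  Var(R_m) = 158.0133 / 6 = 26.3356
β = Cov / Var(R_m) = 7.2417 / 26.3356 = 0.2750
E(R) = R_f + β × MRP = 0.84% + 0.2750 × 7.09% = 2.79%

2.79%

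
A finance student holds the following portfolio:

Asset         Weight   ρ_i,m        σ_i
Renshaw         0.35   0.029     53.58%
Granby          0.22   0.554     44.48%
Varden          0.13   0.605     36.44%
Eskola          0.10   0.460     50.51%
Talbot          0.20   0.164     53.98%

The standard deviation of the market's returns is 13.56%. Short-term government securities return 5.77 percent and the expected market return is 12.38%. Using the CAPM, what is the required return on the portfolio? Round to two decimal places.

β_Renshaw = 0.029 × 53.58% / 13.56% = 0.1146
β_Granby = 0.554 × 44.48% / 13.56% = 1.8173
β_Varden = 0.605 × 36.44% / 13.56% = 1.6258
β_Eskola = 0.460 × 50.51% / 13.56% = 1.7135
β_Talbot = 0.164 × 53.98% / 13.56% = 0.6529
β_P = Σ w_i β_i = 0.35×0.1146 + 0.22×1.8173 + 0.13×1.6258 + 0.10×1.7135 + 0.20×0.6529 = 0.9532
MRP = 12.38% − 5.77% = 6.61%
E(R_P) = R_f + β_P × MRP = 5.77% + 0.9532 × 6.61% = 12.07%

12.07%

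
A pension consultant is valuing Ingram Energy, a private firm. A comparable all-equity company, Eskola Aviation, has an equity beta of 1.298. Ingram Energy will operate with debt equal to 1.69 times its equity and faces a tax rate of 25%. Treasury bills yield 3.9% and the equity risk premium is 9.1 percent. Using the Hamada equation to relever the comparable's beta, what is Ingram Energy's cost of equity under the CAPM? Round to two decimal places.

30.68%

β_L = β_U × [1 + (1 − t)(D/E)] = 1.298 × [1 + (1 − 0.25) × 1.69]
    = 1.298 × [1 + 0.75 × 1.69] = 1.298 × 2.2675 = 2.9432
E(R) = R_f + β_L × MRP = 3.9% + 2.9432 × 9.1% = 30.68%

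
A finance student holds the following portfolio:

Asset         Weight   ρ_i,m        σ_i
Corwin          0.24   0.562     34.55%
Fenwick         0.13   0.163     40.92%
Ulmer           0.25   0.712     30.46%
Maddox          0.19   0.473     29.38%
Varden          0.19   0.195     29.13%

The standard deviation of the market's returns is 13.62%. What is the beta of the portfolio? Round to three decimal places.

1.077

β_Corwin = 0.562 × 34.55% / 13.62% = 1.4256
β_Fenwick = 0.163 × 40.92% / 13.62% = 0.4897
β_Ulmer = 0.712 × 30.46% / 13.62% = 1.5923
β_Maddox = 0.473 × 29.38% / 13.62% = 1.0203
β_Varden = 0.195 × 29.13% / 13.62% = 0.4171
β_P = Σ w_i β_i = 0.24×1.4256 + 0.13×0.4897 + 0.25×1.5923 + 0.19×1.0203 + 0.19×0.4171 = 1.0770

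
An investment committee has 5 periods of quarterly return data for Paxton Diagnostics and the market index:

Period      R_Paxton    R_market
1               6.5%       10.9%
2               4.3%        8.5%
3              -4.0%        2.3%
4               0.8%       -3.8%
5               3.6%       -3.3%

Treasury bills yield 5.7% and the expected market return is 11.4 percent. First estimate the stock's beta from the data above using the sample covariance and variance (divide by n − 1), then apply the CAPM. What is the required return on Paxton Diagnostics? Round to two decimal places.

Mean R_i = (6.5 + 4.3 − 4.0 + 0.8 + 3.6) / 5 = 2.2400%
Mean R_m = (10.9 + 8.5 + 2.3 − 3.8 − 3.3) / 5 = 2.9200%
Σ(R_i − R̄_i)(R_m − R̄_m) = 50.5760  ⇒  Cov = 50.5760 / 4 = 12.6440
Σ(R_m − R̄_m)² = 179.0480  ⇒  Var(R_m) = 179.0480 / 4 = 44.7620
β = Cov / Var(R_m) = 12.6440 / 44.7620 = 0.2825
MRP = 11.4% − 5.7% = 5.70%
E(R) = R_f + β × MRP = 5.7% + 0.2825 × 5.7% = 7.31%

7.31%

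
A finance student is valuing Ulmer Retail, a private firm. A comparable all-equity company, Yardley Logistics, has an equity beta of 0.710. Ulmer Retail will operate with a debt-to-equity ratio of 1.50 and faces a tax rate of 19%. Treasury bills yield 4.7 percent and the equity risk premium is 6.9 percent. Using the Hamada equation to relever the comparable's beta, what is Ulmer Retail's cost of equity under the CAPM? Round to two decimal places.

β_L = β_U × [1 + (1 − t)(D/E)] = 0.710 × [1 + (1 − 0.19) × 1.50]
    = 0.710 × [1 + 0.81 × 1.50] = 0.710 × 2.2150 = 1.5727
E(R) = R_f + β_L × MRP = 4.7% + 1.5727 × 6.9% = 15.55%

15.55%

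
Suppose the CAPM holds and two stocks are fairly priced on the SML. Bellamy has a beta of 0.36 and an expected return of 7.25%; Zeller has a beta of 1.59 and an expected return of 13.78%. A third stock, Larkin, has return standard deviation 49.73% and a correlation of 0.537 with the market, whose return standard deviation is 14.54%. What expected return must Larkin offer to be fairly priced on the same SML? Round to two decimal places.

15.09%

MRP = (13.78% − 7.25%) / (1.59 − 0.36) = 5.3089%
R_f = 7.25% − 0.36 × 5.3089% = 5.3388%
β_Larkin = ρ·σ_i/σ_m = 0.537 × 49.73 / 14.54 = 1.8367
E(R_Larkin) = R_f + β × MRP = 5.3388% + 1.8367 × 5.3089% = 15.09%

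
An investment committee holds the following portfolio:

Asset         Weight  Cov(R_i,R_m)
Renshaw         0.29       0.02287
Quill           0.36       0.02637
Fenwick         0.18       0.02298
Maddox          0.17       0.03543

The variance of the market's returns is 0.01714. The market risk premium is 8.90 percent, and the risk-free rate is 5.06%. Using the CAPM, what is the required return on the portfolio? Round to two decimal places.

β_Renshaw = 0.02287 / 0.01714 = 1.3343
β_Quill = 0.02637 / 0.01714 = 1.5385
β_Fenwick = 0.02298 / 0.01714 = 1.3407
β_Maddox = 0.03543 / 0.01714 = 2.0671
β_P = Σ w_i β_i = 0.29×1.3343 + 0.36×1.5385 + 0.18×1.3407 + 0.17×2.0671 = 1.5335
E(R_P) = R_f + β_P × MRP = 5.06% + 1.5335 × 8.90% = 18.71%

18.71%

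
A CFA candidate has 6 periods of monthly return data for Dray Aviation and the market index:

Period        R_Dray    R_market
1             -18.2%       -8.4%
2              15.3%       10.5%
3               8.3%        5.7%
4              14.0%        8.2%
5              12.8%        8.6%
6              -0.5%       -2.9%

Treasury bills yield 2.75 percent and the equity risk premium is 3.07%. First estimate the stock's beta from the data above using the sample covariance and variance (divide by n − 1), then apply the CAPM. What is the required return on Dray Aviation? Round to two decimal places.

7.85%

Mean R_i = (-18.2 + 15.3 + 8.3 + 14.0 + 12.8 − 0.5) / 6 = 5.2833%
Mean R_m = (-8.4 + 10.5 + 5.7 + 8.2 + 8.6 − 2.9) / 6 = 3.6167%
Σ(R_i − R̄_i)(R_m − R̄_m) = 472.5217  ⇒  Cov = 472.5217 / 5 = 94.5043
Σ(R_m − R̄_m)² = 284.4283  ⇒  Var(R_m) = 284.4283 / 5 = 56.8857
β = Cov / Var(R_m) = 94.5043 / 56.8857 = 1.6613
E(R) = R_f + β × MRP = 2.75% + 1.6613 × 3.07% = 7.85%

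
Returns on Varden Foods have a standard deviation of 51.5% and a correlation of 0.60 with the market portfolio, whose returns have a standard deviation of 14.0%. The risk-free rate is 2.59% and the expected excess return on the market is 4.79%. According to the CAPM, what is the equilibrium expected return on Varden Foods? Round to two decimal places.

β = ρ × σ_i / σ_m = 0.60 × 51.5% / 14.0% = 2.2071
E(R) = 2.59% + 2.2071 × 4.79% = 13.16%

13.16%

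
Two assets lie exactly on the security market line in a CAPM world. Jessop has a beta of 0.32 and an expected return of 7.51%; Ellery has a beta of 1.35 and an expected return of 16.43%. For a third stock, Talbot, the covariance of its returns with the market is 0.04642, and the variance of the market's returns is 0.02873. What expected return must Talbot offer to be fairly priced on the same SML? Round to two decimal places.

18.73%

MRP = (16.43% − 7.51%) / (1.35 − 0.32) = 8.6602%
R_f = 7.51% − 0.32 × 8.6602% = 4.7387%
β_Talbot = Cov / Var(R_m) = 0.04642 / 0.02873 = 1.6157
E(R_Talbot) = R_f + β × MRP = 4.7387% + 1.6157 × 8.6602% = 18.73%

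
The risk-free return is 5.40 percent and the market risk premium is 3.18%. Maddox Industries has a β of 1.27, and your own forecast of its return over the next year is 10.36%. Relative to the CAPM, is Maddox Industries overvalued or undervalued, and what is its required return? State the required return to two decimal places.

Required return = R_f + β·MRP = 5.40% + 1.27 × 3.18% = 9.44%
Forecast 10.36% > required 9.44% → the stock plots above the SML → undervalued.

Undervalued; required return 9.44%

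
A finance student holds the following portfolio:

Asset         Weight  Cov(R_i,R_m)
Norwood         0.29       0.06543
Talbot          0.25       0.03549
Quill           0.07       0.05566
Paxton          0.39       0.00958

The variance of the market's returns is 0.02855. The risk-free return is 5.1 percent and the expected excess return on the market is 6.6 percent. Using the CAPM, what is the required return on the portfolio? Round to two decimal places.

13.30%

β_Norwood = 0.06543 / 0.02855 = 2.2918
β_Talbot = 0.03549 / 0.02855 = 1.2431
β_Quill = 0.05566 / 0.02855 = 1.9496
β_Paxton = 0.00958 / 0.02855 = 0.3356
β_P = Σ w_i β_i = 0.29×2.2918 + 0.25×1.2431 + 0.07×1.9496 + 0.39×0.3356 = 1.2428
E(R_P) = R_f + β_P × MRP = 5.1% + 1.2428 × 6.6% = 13.30%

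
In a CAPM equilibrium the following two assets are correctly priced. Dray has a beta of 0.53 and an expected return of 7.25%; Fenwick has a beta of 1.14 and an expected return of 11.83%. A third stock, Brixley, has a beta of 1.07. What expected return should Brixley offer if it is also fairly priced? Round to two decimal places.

MRP (SML slope) = (11.83% − 7.25%) / (1.14 − 0.53) = 4.58% / 0.61 = 7.5082%
R_f (intercept) = 7.25% − 0.53 × 7.5082% = 3.2707%
E(R_Brixley) = R_f + β × MRP = 3.2707% + 1.07 × 7.5082% = 11.30%

11.30%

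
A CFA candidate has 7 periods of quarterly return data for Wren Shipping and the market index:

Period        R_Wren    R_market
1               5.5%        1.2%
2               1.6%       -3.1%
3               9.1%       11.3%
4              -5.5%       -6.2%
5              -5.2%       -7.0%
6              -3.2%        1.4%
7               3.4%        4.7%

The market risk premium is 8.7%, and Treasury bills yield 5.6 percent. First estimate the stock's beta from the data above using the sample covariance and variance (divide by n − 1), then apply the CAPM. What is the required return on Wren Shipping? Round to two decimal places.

12.04%

Mean R_i = (5.5 + 1.6 + 9.1 − 5.5 − 5.2 − 3.2 + 3.4) / 7 = 0.8143%
Mean R_m = (1.2 − 3.1 + 11.3 − 6.2 − 7.0 + 1.4 + 4.7) / 7 = 0.3286%
Σ(R_i − R̄_i)(R_m − R̄_m) = 184.5971  ⇒  Cov = 184.5971 / 6 = 30.7662
Σ(R_m − R̄_m)² = 249.4743  ⇒  Var(R_m) = 249.4743 / 6 = 41.5791
β = Cov / Var(R_m) = 30.7662 / 41.5791 = 0.7399
E(R) = R_f + β × MRP = 5.6% + 0.7399 × 8.7% = 12.04%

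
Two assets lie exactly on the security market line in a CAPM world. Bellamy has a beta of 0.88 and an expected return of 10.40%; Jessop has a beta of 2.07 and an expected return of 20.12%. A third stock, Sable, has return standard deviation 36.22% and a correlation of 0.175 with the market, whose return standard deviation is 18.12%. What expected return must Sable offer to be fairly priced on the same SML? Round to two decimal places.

6.07%

MRP = (20.12% − 10.40%) / (2.07 − 0.88) = 8.1681%
R_f = 10.40% − 0.88 × 8.1681% = 3.2121%
β_Sable = ρ·σ_i/σ_m = 0.175 × 36.22 / 18.12 = 0.3498
E(R_Sable) = R_f + β × MRP = 3.2121% + 0.3498 × 8.1681% = 6.07%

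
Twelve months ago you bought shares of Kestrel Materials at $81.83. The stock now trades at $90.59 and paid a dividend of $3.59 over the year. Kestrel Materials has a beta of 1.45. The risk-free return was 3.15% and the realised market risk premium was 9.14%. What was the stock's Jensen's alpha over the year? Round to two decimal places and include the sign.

Realised HPR = (P1 + D1 − P0) / P0 = (90.59 + 3.59 − 81.83) / 81.83 = 12.35 / 81.83 = 15.0923%
CAPM required = R_f + β·MRP = 3.15% + 1.45 × 9.14% = 16.4030%
α = realised − required = 15.0923% − 16.4030% = -1.31%

-1.31%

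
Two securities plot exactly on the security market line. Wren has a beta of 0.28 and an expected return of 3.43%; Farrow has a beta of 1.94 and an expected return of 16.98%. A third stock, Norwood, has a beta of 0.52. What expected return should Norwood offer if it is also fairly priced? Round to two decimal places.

MRP (SML slope) = (16.98% − 3.43%) / (1.94 − 0.28) = 13.55% / 1.66 = 8.1627%
R_f (intercept) = 3.43% − 0.28 × 8.1627% = 1.1444%
E(R_Norwood) = R_f + β × MRP = 1.1444% + 0.52 × 8.1627% = 5.39%

5.39%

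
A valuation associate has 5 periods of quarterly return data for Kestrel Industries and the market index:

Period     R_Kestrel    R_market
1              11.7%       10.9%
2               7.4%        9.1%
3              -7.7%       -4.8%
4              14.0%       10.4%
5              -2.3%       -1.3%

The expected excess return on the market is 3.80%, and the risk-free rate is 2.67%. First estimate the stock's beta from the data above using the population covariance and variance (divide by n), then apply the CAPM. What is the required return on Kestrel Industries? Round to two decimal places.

Mean R_i = (11.7 + 7.4 − 7.7 + 14.0 − 2.3) / 5 = 4.6200%
Mean R_m = (10.9 + 9.1 − 4.8 + 10.4 − 1.3) / 5 = 4.8600%
Σ(R_i − R̄_i)(R_m − R̄_m) = 268.1540  ⇒  Cov = 268.1540 / 5 = 53.6308
Σ(R_m − R̄_m)² = 216.4120  ⇒  Var(R_m) = 216.4120 / 5 = 43.2824
β = Cov / Var(R_m) = 53.6308 / 43.2824 = 1.2391
E(R) = R_f + β × MRP = 2.67% + 1.2391 × 3.80% = 7.38%

7.38%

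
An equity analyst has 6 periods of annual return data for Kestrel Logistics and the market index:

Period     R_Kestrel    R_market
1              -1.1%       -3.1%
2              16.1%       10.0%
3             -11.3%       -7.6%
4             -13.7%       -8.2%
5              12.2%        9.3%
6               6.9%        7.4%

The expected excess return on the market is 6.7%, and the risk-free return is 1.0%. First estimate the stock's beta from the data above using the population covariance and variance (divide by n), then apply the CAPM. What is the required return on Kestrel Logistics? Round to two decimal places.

10.44%

Mean R_i = (-1.1 + 16.1 − 11.3 − 13.7 + 12.2 + 6.9) / 6 = 1.5167%
Mean R_m = (-3.1 + 10.0 − 7.6 − 8.2 + 9.3 + 7.4) / 6 = 1.3000%
Σ(R_i − R̄_i)(R_m − R̄_m) = 515.3200  ⇒  Cov = 515.3200 / 6 = 85.8867
Σ(R_m − R̄_m)² = 365.7200  ⇒  Var(R_m) = 365.7200 / 6 = 60.9533
β = Cov / Var(R_m) = 85.8867 / 60.9533 = 1.4091
E(R) = R_f + β × MRP = 1.0% + 1.4091 × 6.7% = 10.44%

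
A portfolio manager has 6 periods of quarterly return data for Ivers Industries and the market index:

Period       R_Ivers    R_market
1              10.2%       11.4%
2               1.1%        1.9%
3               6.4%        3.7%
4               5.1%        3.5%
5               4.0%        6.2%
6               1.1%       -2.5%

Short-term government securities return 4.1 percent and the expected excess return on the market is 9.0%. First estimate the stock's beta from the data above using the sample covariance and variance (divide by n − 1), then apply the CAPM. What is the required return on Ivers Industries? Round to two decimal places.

Mean R_i = (10.2 + 1.1 + 6.4 + 5.1 + 4.0 + 1.1) / 6 = 4.6500%
Mean R_m = (11.4 + 1.9 + 3.7 + 3.5 + 6.2 − 2.5) / 6 = 4.0333%
Σ(R_i − R̄_i)(R_m − R̄_m) = 69.4200  ⇒  Cov = 69.4200 / 5 = 13.8840
Σ(R_m − R̄_m)² = 106.5933  ⇒  Var(R_m) = 106.5933 / 5 = 21.3187
β = Cov / Var(R_m) = 13.8840 / 21.3187 = 0.6513
E(R) = R_f + β × MRP = 4.1% + 0.6513 × 9.0% = 9.96%

9.96%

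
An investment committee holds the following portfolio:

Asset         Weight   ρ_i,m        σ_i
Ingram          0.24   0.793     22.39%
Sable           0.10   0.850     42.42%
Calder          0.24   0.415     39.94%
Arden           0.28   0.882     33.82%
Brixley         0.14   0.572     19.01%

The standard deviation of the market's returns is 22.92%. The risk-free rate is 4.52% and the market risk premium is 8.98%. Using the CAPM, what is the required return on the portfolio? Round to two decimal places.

13.03%

β_Ingram = 0.793 × 22.39% / 22.92% = 0.7747
β_Sable = 0.850 × 42.42% / 22.92% = 1.5732
β_Calder = 0.415 × 39.94% / 22.92% = 0.7232
β_Arden = 0.882 × 33.82% / 22.92% = 1.3015
β_Brixley = 0.572 × 19.01% / 22.92% = 0.4744
β_P = Σ w_i β_i = 0.24×0.7747 + 0.10×1.5732 + 0.24×0.7232 + 0.28×1.3015 + 0.14×0.4744 = 0.9477
E(R_P) = R_f + β_P × MRP = 4.52% + 0.9477 × 8.98% = 13.03%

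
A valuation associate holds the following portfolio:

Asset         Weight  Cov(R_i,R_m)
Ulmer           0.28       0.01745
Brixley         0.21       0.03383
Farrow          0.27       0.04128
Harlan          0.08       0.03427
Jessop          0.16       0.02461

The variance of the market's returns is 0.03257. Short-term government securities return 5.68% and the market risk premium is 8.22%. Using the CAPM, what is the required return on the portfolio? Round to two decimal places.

β_Ulmer = 0.01745 / 0.03257 = 0.5358
β_Brixley = 0.03383 / 0.03257 = 1.0387
β_Farrow = 0.04128 / 0.03257 = 1.2674
β_Harlan = 0.03427 / 0.03257 = 1.0522
β_Jessop = 0.02461 / 0.03257 = 0.7556
β_P = Σ w_i β_i = 0.28×0.5358 + 0.21×1.0387 + 0.27×1.2674 + 0.08×1.0522 + 0.16×0.7556 = 0.9154
E(R_P) = R_f + β_P × MRP = 5.68% + 0.9154 × 8.22% = 13.20%

13.20%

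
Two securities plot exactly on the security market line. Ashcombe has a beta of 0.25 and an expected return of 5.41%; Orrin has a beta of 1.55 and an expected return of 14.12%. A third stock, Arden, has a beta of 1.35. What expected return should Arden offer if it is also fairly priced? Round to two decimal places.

12.78%

MRP (SML slope) = (14.12% − 5.41%) / (1.55 − 0.25) = 8.71% / 1.30 = 6.7000%
R_f (intercept) = 5.41% − 0.25 × 6.7000% = 3.7350%
E(R_Arden) = R_f + β × MRP = 3.7350% + 1.35 × 6.7000% = 12.78%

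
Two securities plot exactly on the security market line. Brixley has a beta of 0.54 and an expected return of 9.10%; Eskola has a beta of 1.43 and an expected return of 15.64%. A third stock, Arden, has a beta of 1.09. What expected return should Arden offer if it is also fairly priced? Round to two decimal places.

13.14%

MRP (SML slope) = (15.64% − 9.10%) / (1.43 − 0.54) = 6.54% / 0.89 = 7.3483%
R_f (intercept) = 9.10% − 0.54 × 7.3483% = 5.1319%
E(R_Arden) = R_f + β × MRP = 5.1319% + 1.09 × 7.3483% = 13.14%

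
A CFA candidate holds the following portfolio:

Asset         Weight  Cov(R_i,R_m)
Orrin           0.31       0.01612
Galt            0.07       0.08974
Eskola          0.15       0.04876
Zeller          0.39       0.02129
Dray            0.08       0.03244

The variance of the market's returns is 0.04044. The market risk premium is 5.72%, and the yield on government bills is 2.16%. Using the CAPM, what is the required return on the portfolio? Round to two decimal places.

β_Orrin = 0.01612 / 0.04044 = 0.3986
β_Galt = 0.08974 / 0.04044 = 2.2191
β_Eskola = 0.04876 / 0.04044 = 1.2057
β_Zeller = 0.02129 / 0.04044 = 0.5265
β_Dray = 0.03244 / 0.04044 = 0.8022
β_P = Σ w_i β_i = 0.31×0.3986 + 0.07×2.2191 + 0.15×1.2057 + 0.39×0.5265 + 0.08×0.8022 = 0.7293
E(R_P) = R_f + β_P × MRP = 2.16% + 0.7293 × 5.72% = 6.33%

6.33%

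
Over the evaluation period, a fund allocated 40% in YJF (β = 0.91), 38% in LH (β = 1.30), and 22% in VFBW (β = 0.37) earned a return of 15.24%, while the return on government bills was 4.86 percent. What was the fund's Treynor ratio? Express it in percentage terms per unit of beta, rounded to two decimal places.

11.05%

β_P = 0.40×0.91 + 0.38×1.30 + 0.22×0.37 = 0.9394
Treynor = (R_P − R_f) / β_P = (15.24% − 4.86%) / 0.9394 = 10.38% / 0.9394 = 11.05%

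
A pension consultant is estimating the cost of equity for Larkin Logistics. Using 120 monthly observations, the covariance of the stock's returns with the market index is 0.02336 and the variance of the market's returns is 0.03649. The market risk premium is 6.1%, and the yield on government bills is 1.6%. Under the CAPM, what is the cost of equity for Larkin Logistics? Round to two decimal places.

β = Cov(R_i, R_m) / Var(R_m) = 0.02336 / 0.03649 = 0.6402
E(R) = R_f + β × MRP = 1.6% + 0.6402 × 6.1% = 5.51%

5.51%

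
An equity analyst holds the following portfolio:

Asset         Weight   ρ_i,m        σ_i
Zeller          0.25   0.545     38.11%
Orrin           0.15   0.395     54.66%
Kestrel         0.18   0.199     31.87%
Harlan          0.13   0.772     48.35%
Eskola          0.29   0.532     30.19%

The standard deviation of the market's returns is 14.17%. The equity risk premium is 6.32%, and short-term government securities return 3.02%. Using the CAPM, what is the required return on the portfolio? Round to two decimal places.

11.53%

β_Zeller = 0.545 × 38.11% / 14.17% = 1.4658
β_Orrin = 0.395 × 54.66% / 14.17% = 1.5237
β_Kestrel = 0.199 × 31.87% / 14.17% = 0.4476
β_Harlan = 0.772 × 48.35% / 14.17% = 2.6342
β_Eskola = 0.532 × 30.19% / 14.17% = 1.1335
β_P = Σ w_i β_i = 0.25×1.4658 + 0.15×1.5237 + 0.18×0.4476 + 0.13×2.6342 + 0.29×1.1335 = 1.3467
E(R_P) = R_f + β_P × MRP = 3.02% + 1.3467 × 6.32% = 11.53%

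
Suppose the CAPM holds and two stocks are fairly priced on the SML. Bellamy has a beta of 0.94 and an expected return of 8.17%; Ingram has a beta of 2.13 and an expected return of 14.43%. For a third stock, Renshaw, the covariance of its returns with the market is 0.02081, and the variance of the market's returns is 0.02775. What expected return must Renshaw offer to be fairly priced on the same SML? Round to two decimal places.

7.17%

MRP = (14.43% − 8.17%) / (2.13 − 0.94) = 5.2605%
R_f = 8.17% − 0.94 × 5.2605% = 3.2251%
β_Renshaw = Cov / Var(R_m) = 0.02081 / 0.02775 = 0.7499
E(R_Renshaw) = R_f + β × MRP = 3.2251% + 0.7499 × 5.2605% = 7.17%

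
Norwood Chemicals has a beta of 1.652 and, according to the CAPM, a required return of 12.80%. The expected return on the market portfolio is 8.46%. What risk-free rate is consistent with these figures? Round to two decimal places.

1.80%

E(R) = R_f + β(E(R_m) − R_f) = R_f(1 − β) + β·E(R_m)
12.80% = R_f × (1 − 1.652) + 1.652 × 8.46%
12.80% = R_f × -0.652 + 13.97592%
R_f = (12.80% − 13.97592%) / -0.652 = 1.80%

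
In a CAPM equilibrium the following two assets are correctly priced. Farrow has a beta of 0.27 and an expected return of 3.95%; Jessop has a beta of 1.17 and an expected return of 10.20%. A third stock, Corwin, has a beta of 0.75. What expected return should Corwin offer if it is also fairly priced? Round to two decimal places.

MRP (SML slope) = (10.20% − 3.95%) / (1.17 − 0.27) = 6.25% / 0.90 = 6.9444%
R_f (intercept) = 3.95% − 0.27 × 6.9444% = 2.0750%
E(R_Corwin) = R_f + β × MRP = 2.0750% + 0.75 × 6.9444% = 7.28%

7.28%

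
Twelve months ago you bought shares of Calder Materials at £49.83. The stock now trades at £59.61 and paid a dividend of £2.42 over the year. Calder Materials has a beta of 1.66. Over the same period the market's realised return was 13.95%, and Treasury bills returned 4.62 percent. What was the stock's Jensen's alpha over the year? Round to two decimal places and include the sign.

Realised HPR = (P1 + D1 − P0) / P0 = (59.61 + 2.42 − 49.83) / 49.83 = 12.20 / 49.83 = 24.4832%
MRP = 13.95% − 4.62% = 9.33%
CAPM required = R_f + β·MRP = 4.62% + 1.66 × 9.33% = 20.1078%
α = realised − required = 24.4832% − 20.1078% = +4.38%

+4.38%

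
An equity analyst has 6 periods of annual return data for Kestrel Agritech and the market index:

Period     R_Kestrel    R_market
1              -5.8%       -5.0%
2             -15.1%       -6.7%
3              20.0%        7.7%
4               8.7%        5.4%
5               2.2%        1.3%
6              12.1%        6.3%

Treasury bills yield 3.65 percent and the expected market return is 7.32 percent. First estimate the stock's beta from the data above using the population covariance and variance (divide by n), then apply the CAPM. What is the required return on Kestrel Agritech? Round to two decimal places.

Mean R_i = (-5.8 − 15.1 + 20.0 + 8.7 + 2.2 + 12.1) / 6 = 3.6833%
Mean R_m = (-5.0 − 6.7 + 7.7 + 5.4 + 1.3 + 6.3) / 6 = 1.5000%
Σ(R_i − R̄_i)(R_m − R̄_m) = 377.0900  ⇒  Cov = 377.0900 / 6 = 62.8483
Σ(R_m − R̄_m)² = 186.2200  ⇒  Var(R_m) = 186.2200 / 6 = 31.0367
β = Cov / Var(R_m) = 62.8483 / 31.0367 = 2.0250
MRP = 7.32% − 3.65% = 3.67%
E(R) = R_f + β × MRP = 3.65% + 2.0250 × 3.67% = 11.08%

11.08%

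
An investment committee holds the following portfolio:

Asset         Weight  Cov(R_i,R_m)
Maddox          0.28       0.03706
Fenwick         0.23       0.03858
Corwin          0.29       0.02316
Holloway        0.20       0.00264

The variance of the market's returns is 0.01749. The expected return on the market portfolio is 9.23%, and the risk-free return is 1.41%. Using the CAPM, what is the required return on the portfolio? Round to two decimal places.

β_Maddox = 0.03706 / 0.01749 = 2.1189
β_Fenwick = 0.03858 / 0.01749 = 2.2058
β_Corwin = 0.02316 / 0.01749 = 1.3242
β_Holloway = 0.00264 / 0.01749 = 0.1509
β_P = Σ w_i β_i = 0.28×2.1189 + 0.23×2.2058 + 0.29×1.3242 + 0.20×0.1509 = 1.5148
MRP = 9.23% − 1.41% = 7.82%
E(R_P) = R_f + β_P × MRP = 1.41% + 1.5148 × 7.82% = 13.26%

13.26%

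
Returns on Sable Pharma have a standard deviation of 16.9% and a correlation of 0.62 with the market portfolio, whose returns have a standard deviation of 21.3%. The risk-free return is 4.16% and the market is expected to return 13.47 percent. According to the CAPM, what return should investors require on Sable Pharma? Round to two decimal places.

β = ρ × σ_i / σ_m = 0.62 × 16.9% / 21.3% = 0.4919
MRP = 13.47% − 4.16% = 9.31%
E(R) = 4.16% + 0.4919 × 9.31% = 8.74%

8.74%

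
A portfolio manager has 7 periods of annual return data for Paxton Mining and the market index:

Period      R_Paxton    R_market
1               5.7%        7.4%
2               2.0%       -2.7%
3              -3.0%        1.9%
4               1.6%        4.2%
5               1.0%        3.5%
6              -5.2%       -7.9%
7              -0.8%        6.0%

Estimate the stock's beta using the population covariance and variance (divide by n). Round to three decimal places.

0.438

Mean R_i = (5.7 + 2.0 − 3.0 + 1.6 + 1.0 − 5.2 − 0.8) / 7 = 0.1857%
Mean R_m = (7.4 − 2.7 + 1.9 + 4.2 + 3.5 − 7.9 + 6.0) / 7 = 1.7714%
Σ(R_i − R̄_i)(R_m − R̄_m) = 75.2771  ⇒  Cov = 75.2771 / 7 = 10.7539
Σ(R_m − R̄_m)² = 171.9943  ⇒  Var(R_m) = 171.9943 / 7 = 24.5706
β = Cov / Var(R_m) = 10.7539 / 24.5706 = 0.4377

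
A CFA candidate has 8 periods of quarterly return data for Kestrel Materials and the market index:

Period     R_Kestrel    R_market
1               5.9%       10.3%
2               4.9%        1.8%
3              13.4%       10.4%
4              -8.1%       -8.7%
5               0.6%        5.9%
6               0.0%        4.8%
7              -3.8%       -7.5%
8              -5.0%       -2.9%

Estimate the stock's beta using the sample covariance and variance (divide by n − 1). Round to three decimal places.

Mean R_i = (5.9 + 4.9 + 13.4 − 8.1 + 0.6 + 0.0 − 3.8 − 5.0) / 8 = 0.9875%
Mean R_m = (10.3 + 1.8 + 10.4 − 8.7 + 5.9 + 4.8 − 7.5 − 2.9) / 8 = 1.7625%
Σ(R_i − R̄_i)(R_m − R̄_m) = 312.0363  ⇒  Cov = 312.0363 / 7 = 44.5766
Σ(R_m − R̄_m)² = 390.8388  ⇒  Var(R_m) = 390.8388 / 7 = 55.8341
β = Cov / Var(R_m) = 44.5766 / 55.8341 = 0.7984

0.798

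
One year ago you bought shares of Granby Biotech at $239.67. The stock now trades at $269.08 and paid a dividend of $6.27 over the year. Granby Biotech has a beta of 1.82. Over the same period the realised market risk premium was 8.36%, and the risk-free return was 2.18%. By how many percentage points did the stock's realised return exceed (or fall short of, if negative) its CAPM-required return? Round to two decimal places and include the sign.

Realised HPR = (P1 + D1 − P0) / P0 = (269.08 + 6.27 − 239.67) / 239.67 = 35.68 / 239.67 = 14.8871%
CAPM required = R_f + β·MRP = 2.18% + 1.82 × 8.36% = 17.3952%
α = realised − required = 14.8871% − 17.3952% = -2.51%

-2.51%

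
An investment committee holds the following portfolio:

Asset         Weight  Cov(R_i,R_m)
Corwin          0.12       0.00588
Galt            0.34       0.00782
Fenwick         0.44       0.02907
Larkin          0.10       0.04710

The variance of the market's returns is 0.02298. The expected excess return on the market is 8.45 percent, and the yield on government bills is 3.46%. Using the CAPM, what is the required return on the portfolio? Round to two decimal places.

11.13%

β_Corwin = 0.00588 / 0.02298 = 0.2559
β_Galt = 0.00782 / 0.02298 = 0.3403
β_Fenwick = 0.02907 / 0.02298 = 1.2650
β_Larkin = 0.04710 / 0.02298 = 2.0496
β_P = Σ w_i β_i = 0.12×0.2559 + 0.34×0.3403 + 0.44×1.2650 + 0.10×2.0496 = 0.9080
E(R_P) = R_f + β_P × MRP = 3.46% + 0.9080 × 8.45% = 11.13%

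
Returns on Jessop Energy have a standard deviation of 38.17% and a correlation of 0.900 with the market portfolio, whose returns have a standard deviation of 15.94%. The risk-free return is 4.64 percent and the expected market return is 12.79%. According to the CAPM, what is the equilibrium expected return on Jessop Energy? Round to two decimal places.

β = ρ × σ_i / σ_m = 0.900 × 38.17% / 15.94% = 2.1551
MRP = 12.79% − 4.64% = 8.15%
E(R) = 4.64% + 2.1551 × 8.15% = 22.20%

22.20%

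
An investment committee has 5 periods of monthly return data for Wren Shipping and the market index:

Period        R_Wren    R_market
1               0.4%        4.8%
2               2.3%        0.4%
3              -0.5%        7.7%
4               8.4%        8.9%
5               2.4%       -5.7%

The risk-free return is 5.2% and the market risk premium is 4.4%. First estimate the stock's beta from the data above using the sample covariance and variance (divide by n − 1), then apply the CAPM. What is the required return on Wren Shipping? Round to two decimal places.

Mean R_i = (0.4 + 2.3 − 0.5 + 8.4 + 2.4) / 5 = 2.6000%
Mean R_m = (4.8 + 0.4 + 7.7 + 8.9 − 5.7) / 5 = 3.2200%
Σ(R_i − R̄_i)(R_m − R̄_m) = 18.2100  ⇒  Cov = 18.2100 / 4 = 4.5525
Σ(R_m − R̄_m)² = 142.3480  ⇒  Var(R_m) = 142.3480 / 4 = 35.5870
β = Cov / Var(R_m) = 4.5525 / 35.5870 = 0.1279
E(R) = R_f + β × MRP = 5.2% + 0.1279 × 4.4% = 5.76%

5.76%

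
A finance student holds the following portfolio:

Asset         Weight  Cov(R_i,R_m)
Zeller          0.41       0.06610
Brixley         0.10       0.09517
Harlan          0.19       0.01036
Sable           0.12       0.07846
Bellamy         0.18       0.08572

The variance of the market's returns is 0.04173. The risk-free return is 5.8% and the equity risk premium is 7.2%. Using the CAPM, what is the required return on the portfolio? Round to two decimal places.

β_Zeller = 0.06610 / 0.04173 = 1.5840
β_Brixley = 0.09517 / 0.04173 = 2.2806
β_Harlan = 0.01036 / 0.04173 = 0.2483
β_Sable = 0.07846 / 0.04173 = 1.8802
β_Bellamy = 0.08572 / 0.04173 = 2.0542
β_P = Σ w_i β_i = 0.41×1.5840 + 0.10×2.2806 + 0.19×0.2483 + 0.12×1.8802 + 0.18×2.0542 = 1.5201
E(R_P) = R_f + β_P × MRP = 5.8% + 1.5201 × 7.2% = 16.74%

16.74%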